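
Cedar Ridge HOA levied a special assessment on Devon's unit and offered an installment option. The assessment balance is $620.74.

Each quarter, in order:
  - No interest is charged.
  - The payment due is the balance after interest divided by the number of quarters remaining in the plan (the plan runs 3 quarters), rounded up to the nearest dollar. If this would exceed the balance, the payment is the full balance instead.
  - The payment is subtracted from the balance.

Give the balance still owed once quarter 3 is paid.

$0.00

Quarter 1: $620.74 − $207.00 → $413.74
Quarter 2: $413.74 − $207.00 → $206.74
Quarter 3: $206.74 − $206.74 → $0.00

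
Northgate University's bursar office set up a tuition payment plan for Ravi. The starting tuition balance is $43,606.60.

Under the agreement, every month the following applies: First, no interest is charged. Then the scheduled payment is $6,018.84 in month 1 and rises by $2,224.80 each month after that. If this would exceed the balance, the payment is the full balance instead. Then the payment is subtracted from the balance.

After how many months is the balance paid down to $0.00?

5

# | Opening | Payment | End bal
1 | $43,606.60 | $6,018.84 | $37,587.76
2 | $37,587.76 | $8,243.64 | $29,344.12
3 | $29,344.12 | $10,468.44 | $18,875.68
4 | $18,875.68 | $12,693.24 | $6,182.44
5 | $6,182.44 | $6,182.44 | $0.00
Balance reaches $0.00 in month 5.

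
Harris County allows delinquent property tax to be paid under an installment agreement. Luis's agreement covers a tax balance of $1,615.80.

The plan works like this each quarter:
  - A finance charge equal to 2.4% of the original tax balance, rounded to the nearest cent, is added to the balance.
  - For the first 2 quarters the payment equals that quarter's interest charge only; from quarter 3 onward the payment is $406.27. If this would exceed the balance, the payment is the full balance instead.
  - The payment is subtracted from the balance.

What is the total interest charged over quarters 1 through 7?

$271.46

Quarter 1: opening $1,615.80; interest $38.78 → $1,654.58; payment $38.78; balance $1,615.80
Quarter 2: opening $1,615.80; interest $38.78 → $1,654.58; payment $38.78; balance $1,615.80
Quarter 3: opening $1,615.80; interest $38.78 → $1,654.58; payment $406.27; balance $1,248.31
Quarter 4: opening $1,248.31; interest $38.78 → $1,287.09; payment $406.27; balance $880.82
Quarter 5: opening $880.82; interest $38.78 → $919.60; payment $406.27; balance $513.33
Quarter 6: opening $513.33; interest $38.78 → $552.11; payment $406.27; balance $145.84
Quarter 7: opening $145.84; interest $38.78 → $184.62; payment $184.62; balance $0.00
Total interest: $38.78 + $38.78 + $38.78 + $38.78 + $38.78 + $38.78 + $38.78 = $271.46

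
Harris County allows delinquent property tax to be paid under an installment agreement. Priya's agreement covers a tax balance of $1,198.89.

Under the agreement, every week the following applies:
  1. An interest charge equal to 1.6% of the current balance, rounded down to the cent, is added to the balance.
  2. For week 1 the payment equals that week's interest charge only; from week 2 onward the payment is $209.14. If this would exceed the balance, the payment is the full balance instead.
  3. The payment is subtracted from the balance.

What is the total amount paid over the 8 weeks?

$1,286.76

Week 1: $1,198.89 +$19.18 interest = $1,218.07; pay $19.18 → $1,198.89
Week 2: $1,198.89 +$19.18 interest = $1,218.07; pay $209.14 → $1,008.93
Week 3: $1,008.93 +$16.14 interest = $1,025.07; pay $209.14 → $815.93
Week 4: $815.93 +$13.05 interest = $828.98; pay $209.14 → $619.84
Week 5: $619.84 +$9.91 interest = $629.75; pay $209.14 → $420.61
Week 6: $420.61 +$6.72 interest = $427.33; pay $209.14 → $218.19
Week 7: $218.19 +$3.49 interest = $221.68; pay $209.14 → $12.54
Week 8: $12.54 +$0.20 interest = $12.74; pay $12.74 → $0.00
Total paid: $1,286.76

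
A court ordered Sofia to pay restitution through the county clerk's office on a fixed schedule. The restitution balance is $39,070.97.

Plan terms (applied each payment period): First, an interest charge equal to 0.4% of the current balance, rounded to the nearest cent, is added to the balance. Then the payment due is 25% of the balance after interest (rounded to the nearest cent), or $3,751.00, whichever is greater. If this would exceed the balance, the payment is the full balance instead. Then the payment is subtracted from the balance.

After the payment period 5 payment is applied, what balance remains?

# | Opening | Interest | Payment | End bal
1 | $39,070.97 | $156.28 | $9,806.81 | $29,420.44
2 | $29,420.44 | $117.68 | $7,384.53 | $22,153.59
3 | $22,153.59 | $88.61 | $5,560.55 | $16,681.65
4 | $16,681.65 | $66.73 | $4,187.10 | $12,561.28
5 | $12,561.28 | $50.25 | $3,751.00 | $8,860.53

$8,860.53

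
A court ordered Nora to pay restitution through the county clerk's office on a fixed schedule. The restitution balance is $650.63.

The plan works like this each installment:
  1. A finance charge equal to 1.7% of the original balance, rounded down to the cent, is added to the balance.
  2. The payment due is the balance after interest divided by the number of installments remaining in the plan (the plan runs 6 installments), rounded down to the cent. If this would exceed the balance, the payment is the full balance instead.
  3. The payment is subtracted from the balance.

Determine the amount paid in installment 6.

$135.54

# | Opening | Interest | Payment | End bal
1 | $650.63 | $11.06 | $110.28 | $551.41
2 | $551.41 | $11.06 | $112.49 | $449.98
3 | $449.98 | $11.06 | $115.26 | $345.78
4 | $345.78 | $11.06 | $118.94 | $237.90
5 | $237.90 | $11.06 | $124.48 | $124.48
6 | $124.48 | $11.06 | $135.54 | $0.00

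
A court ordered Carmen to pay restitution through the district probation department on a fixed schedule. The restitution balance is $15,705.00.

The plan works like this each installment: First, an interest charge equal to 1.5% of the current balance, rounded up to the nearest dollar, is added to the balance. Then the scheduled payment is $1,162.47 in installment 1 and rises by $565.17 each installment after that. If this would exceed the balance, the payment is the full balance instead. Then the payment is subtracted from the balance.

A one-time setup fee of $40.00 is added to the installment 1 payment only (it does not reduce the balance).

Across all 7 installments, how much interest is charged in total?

$1,052.00

# | Opening | Interest | Payment | Fee | End bal
1 | $15,705.00 | $236.00 | $1,162.47 | $40.00 | $14,778.53
2 | $14,778.53 | $222.00 | $1,727.64 | — | $13,272.89
3 | $13,272.89 | $200.00 | $2,292.81 | — | $11,180.08
4 | $11,180.08 | $168.00 | $2,857.98 | — | $8,490.10
5 | $8,490.10 | $128.00 | $3,423.15 | — | $5,194.95
6 | $5,194.95 | $78.00 | $3,988.32 | — | $1,284.63
7 | $1,284.63 | $20.00 | $1,304.63 | — | $0.00
Total interest: $236.00 + $222.00 + $200.00 + $168.00 + $128.00 + $78.00 + $20.00 = $1,052.00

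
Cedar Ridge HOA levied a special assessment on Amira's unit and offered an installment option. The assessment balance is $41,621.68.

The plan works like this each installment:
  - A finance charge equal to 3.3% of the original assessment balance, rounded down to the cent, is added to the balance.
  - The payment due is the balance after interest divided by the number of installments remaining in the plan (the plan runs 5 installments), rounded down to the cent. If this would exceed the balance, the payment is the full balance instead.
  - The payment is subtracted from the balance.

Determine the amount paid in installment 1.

Installment 1: opening $41,621.68; interest $1,373.51 → $42,995.19; payment $8,599.03; balance $34,396.16

$8,599.03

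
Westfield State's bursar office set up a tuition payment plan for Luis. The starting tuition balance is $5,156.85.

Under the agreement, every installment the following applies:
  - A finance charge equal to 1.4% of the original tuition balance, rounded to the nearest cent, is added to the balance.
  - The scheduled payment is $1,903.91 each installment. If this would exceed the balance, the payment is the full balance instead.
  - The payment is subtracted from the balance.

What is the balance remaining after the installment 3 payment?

Installment 1: $5,156.85 +$72.20 interest = $5,229.05; pay $1,903.91 → $3,325.14
Installment 2: $3,325.14 +$72.20 interest = $3,397.34; pay $1,903.91 → $1,493.43
Installment 3: $1,493.43 +$72.20 interest = $1,565.63; pay $1,565.63 → $0.00

$0.00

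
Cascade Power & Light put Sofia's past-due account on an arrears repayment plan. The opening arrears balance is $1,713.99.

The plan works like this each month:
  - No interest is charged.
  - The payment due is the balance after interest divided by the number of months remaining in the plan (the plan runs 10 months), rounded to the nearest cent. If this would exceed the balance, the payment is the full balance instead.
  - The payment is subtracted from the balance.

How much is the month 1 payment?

$171.40

Month 1: $1,713.99 − $171.40 → $1,542.59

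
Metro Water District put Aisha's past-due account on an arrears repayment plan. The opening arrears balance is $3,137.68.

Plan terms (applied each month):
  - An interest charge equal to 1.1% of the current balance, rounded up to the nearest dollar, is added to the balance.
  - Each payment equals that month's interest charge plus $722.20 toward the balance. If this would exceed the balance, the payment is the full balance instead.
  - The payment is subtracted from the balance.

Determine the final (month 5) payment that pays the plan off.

# | Opening | Interest | Payment | End bal
1 | $3,137.68 | $35.00 | $757.20 | $2,415.48
2 | $2,415.48 | $27.00 | $749.20 | $1,693.28
3 | $1,693.28 | $19.00 | $741.20 | $971.08
4 | $971.08 | $11.00 | $733.20 | $248.88
5 | $248.88 | $3.00 | $251.88 | $0.00

$251.88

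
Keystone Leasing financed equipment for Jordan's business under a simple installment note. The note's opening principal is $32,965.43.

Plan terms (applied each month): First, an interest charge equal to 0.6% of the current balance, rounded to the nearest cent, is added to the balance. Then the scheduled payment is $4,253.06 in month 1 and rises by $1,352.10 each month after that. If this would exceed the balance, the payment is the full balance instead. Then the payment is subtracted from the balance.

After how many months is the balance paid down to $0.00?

5

Month 1: opening $32,965.43; interest $197.79 → $33,163.22; payment $4,253.06; balance $28,910.16
Month 2: opening $28,910.16; interest $173.46 → $29,083.62; payment $5,605.16; balance $23,478.46
Month 3: opening $23,478.46; interest $140.87 → $23,619.33; payment $6,957.26; balance $16,662.07
Month 4: opening $16,662.07; interest $99.97 → $16,762.04; payment $8,309.36; balance $8,452.68
Month 5: opening $8,452.68; interest $50.72 → $8,503.40; payment $8,503.40; balance $0.00
Balance reaches $0.00 in month 5.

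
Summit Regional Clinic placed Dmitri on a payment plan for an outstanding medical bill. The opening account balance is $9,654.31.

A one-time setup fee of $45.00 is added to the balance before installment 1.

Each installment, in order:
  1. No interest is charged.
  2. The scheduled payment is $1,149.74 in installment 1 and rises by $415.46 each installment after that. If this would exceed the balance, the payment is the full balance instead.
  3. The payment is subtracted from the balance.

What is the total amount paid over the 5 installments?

Installment 1: $9,699.31 − $1,149.74 → $8,549.57
Installment 2: $8,549.57 − $1,565.20 → $6,984.37
Installment 3: $6,984.37 − $1,980.66 → $5,003.71
Installment 4: $5,003.71 − $2,396.12 → $2,607.59
Installment 5: $2,607.59 − $2,607.59 → $0.00
Total paid: $9,699.31

$9,699.31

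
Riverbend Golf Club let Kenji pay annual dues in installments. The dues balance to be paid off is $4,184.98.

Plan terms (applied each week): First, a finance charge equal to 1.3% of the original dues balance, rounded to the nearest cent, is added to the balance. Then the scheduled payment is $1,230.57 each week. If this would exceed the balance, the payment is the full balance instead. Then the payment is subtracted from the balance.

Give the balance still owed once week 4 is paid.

$0.00

# | Opening | Interest | Payment | End bal
1 | $4,184.98 | $54.40 | $1,230.57 | $3,008.81
2 | $3,008.81 | $54.40 | $1,230.57 | $1,832.64
3 | $1,832.64 | $54.40 | $1,230.57 | $656.47
4 | $656.47 | $54.40 | $710.87 | $0.00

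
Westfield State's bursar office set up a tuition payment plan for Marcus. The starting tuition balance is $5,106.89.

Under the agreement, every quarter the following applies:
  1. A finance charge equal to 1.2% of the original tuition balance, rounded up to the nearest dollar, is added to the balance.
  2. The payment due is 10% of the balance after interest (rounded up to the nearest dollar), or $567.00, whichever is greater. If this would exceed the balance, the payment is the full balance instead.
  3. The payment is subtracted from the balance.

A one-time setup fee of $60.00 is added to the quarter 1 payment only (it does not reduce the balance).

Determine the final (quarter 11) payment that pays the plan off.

Quarter 1: $5,106.89 +$62.00 interest = $5,168.89; pay $567.00 (+ $60.00 fee) → $4,601.89
Quarter 2: $4,601.89 +$62.00 interest = $4,663.89; pay $567.00 → $4,096.89
Quarter 3: $4,096.89 +$62.00 interest = $4,158.89; pay $567.00 → $3,591.89
Quarter 4: $3,591.89 +$62.00 interest = $3,653.89; pay $567.00 → $3,086.89
Quarter 5: $3,086.89 +$62.00 interest = $3,148.89; pay $567.00 → $2,581.89
Quarter 6: $2,581.89 +$62.00 interest = $2,643.89; pay $567.00 → $2,076.89
Quarter 7: $2,076.89 +$62.00 interest = $2,138.89; pay $567.00 → $1,571.89
Quarter 8: $1,571.89 +$62.00 interest = $1,633.89; pay $567.00 → $1,066.89
Quarter 9: $1,066.89 +$62.00 interest = $1,128.89; pay $567.00 → $561.89
Quarter 10: $561.89 +$62.00 interest = $623.89; pay $567.00 → $56.89
Quarter 11: $56.89 +$62.00 interest = $118.89; pay $118.89 → $0.00

$118.89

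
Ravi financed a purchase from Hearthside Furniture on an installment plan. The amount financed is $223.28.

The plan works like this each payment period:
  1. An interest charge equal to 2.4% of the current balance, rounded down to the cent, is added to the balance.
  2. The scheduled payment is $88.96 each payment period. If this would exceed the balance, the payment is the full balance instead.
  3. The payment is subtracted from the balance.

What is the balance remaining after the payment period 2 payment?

Payment period 1: opening $223.28; interest $5.35 → $228.63; payment $88.96; balance $139.67
Payment period 2: opening $139.67; interest $3.35 → $143.02; payment $88.96; balance $54.06

$54.06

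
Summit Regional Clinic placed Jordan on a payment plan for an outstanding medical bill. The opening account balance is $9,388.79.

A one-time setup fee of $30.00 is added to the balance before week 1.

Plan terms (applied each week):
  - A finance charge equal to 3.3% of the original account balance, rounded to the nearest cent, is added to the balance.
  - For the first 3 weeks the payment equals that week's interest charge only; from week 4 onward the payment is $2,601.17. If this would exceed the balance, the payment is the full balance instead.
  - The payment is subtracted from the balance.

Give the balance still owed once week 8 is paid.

$0.00

Week 1: $9,418.79 +$309.83 interest = $9,728.62; pay $309.83 → $9,418.79
Week 2: $9,418.79 +$309.83 interest = $9,728.62; pay $309.83 → $9,418.79
Week 3: $9,418.79 +$309.83 interest = $9,728.62; pay $309.83 → $9,418.79
Week 4: $9,418.79 +$309.83 interest = $9,728.62; pay $2,601.17 → $7,127.45
Week 5: $7,127.45 +$309.83 interest = $7,437.28; pay $2,601.17 → $4,836.11
Week 6: $4,836.11 +$309.83 interest = $5,145.94; pay $2,601.17 → $2,544.77
Week 7: $2,544.77 +$309.83 interest = $2,854.60; pay $2,601.17 → $253.43
Week 8: $253.43 +$309.83 interest = $563.26; pay $563.26 → $0.00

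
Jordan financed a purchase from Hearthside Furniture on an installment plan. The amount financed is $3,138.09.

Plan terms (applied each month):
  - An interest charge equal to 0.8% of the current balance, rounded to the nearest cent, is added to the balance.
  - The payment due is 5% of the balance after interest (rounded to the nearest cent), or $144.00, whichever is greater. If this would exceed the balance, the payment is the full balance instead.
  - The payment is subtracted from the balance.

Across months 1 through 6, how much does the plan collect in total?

$886.64

Month 1: opening $3,138.09; interest $25.10 → $3,163.19; payment $158.16; balance $3,005.03
Month 2: opening $3,005.03; interest $24.04 → $3,029.07; payment $151.45; balance $2,877.62
Month 3: opening $2,877.62; interest $23.02 → $2,900.64; payment $145.03; balance $2,755.61
Month 4: opening $2,755.61; interest $22.04 → $2,777.65; payment $144.00; balance $2,633.65
Month 5: opening $2,633.65; interest $21.07 → $2,654.72; payment $144.00; balance $2,510.72
Month 6: opening $2,510.72; interest $20.09 → $2,530.81; payment $144.00; balance $2,386.81
Total paid: $886.64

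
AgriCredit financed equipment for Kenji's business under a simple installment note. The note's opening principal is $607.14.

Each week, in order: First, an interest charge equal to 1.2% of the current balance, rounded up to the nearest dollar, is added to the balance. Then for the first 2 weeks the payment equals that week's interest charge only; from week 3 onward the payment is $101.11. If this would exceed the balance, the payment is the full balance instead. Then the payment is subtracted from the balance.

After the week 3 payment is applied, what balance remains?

Week 1: $607.14 +$8.00 interest = $615.14; pay $8.00 → $607.14
Week 2: $607.14 +$8.00 interest = $615.14; pay $8.00 → $607.14
Week 3: $607.14 +$8.00 interest = $615.14; pay $101.11 → $514.03

$514.03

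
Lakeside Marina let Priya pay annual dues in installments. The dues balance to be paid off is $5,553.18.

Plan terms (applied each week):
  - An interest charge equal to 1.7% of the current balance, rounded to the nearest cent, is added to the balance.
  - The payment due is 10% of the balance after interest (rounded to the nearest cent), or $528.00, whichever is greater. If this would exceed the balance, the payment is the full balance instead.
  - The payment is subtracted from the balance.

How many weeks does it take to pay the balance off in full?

12

# | Opening | Interest | Payment | End bal
1 | $5,553.18 | $94.40 | $564.76 | $5,082.82
2 | $5,082.82 | $86.41 | $528.00 | $4,641.23
3 | $4,641.23 | $78.90 | $528.00 | $4,192.13
4 | $4,192.13 | $71.27 | $528.00 | $3,735.40
5 | $3,735.40 | $63.50 | $528.00 | $3,270.90
6 | $3,270.90 | $55.61 | $528.00 | $2,798.51
7 | $2,798.51 | $47.57 | $528.00 | $2,318.08
8 | $2,318.08 | $39.41 | $528.00 | $1,829.49
9 | $1,829.49 | $31.10 | $528.00 | $1,332.59
10 | $1,332.59 | $22.65 | $528.00 | $827.24
11 | $827.24 | $14.06 | $528.00 | $313.30
12 | $313.30 | $5.33 | $318.63 | $0.00
Balance reaches $0.00 in week 12.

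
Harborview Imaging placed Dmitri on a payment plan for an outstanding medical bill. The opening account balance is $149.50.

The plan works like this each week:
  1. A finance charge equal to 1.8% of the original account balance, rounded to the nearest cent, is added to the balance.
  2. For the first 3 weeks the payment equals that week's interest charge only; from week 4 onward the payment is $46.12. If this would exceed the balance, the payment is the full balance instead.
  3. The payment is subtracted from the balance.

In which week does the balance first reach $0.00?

7

# | Opening | Interest | Payment | End bal
1 | $149.50 | $2.69 | $2.69 | $149.50
2 | $149.50 | $2.69 | $2.69 | $149.50
3 | $149.50 | $2.69 | $2.69 | $149.50
4 | $149.50 | $2.69 | $46.12 | $106.07
5 | $106.07 | $2.69 | $46.12 | $62.64
6 | $62.64 | $2.69 | $46.12 | $19.21
7 | $19.21 | $2.69 | $21.90 | $0.00
Balance reaches $0.00 in week 7.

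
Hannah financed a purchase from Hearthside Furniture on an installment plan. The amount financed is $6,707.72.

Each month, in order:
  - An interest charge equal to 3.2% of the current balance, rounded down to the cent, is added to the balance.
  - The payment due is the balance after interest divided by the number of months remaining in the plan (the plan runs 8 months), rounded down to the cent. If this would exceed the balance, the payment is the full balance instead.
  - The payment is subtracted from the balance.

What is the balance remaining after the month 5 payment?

Month 1: $6,707.72 +$214.64 interest = $6,922.36; pay $865.29 → $6,057.07
Month 2: $6,057.07 +$193.82 interest = $6,250.89; pay $892.98 → $5,357.91
Month 3: $5,357.91 +$171.45 interest = $5,529.36; pay $921.56 → $4,607.80
Month 4: $4,607.80 +$147.44 interest = $4,755.24; pay $951.04 → $3,804.20
Month 5: $3,804.20 +$121.73 interest = $3,925.93; pay $981.48 → $2,944.45

$2,944.45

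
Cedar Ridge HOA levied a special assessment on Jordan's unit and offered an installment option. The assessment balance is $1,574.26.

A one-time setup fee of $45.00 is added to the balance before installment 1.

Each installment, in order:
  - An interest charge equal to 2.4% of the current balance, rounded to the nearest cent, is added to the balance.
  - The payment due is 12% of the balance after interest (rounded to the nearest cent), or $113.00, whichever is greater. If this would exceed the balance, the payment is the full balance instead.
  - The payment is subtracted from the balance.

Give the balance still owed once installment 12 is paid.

# | Opening | Interest | Payment | End bal
1 | $1,619.26 | $38.86 | $198.97 | $1,459.15
2 | $1,459.15 | $35.02 | $179.30 | $1,314.87
3 | $1,314.87 | $31.56 | $161.57 | $1,184.86
4 | $1,184.86 | $28.44 | $145.60 | $1,067.70
5 | $1,067.70 | $25.62 | $131.20 | $962.12
6 | $962.12 | $23.09 | $118.23 | $866.98
7 | $866.98 | $20.81 | $113.00 | $774.79
8 | $774.79 | $18.59 | $113.00 | $680.38
9 | $680.38 | $16.33 | $113.00 | $583.71
10 | $583.71 | $14.01 | $113.00 | $484.72
11 | $484.72 | $11.63 | $113.00 | $383.35
12 | $383.35 | $9.20 | $113.00 | $279.55

$279.55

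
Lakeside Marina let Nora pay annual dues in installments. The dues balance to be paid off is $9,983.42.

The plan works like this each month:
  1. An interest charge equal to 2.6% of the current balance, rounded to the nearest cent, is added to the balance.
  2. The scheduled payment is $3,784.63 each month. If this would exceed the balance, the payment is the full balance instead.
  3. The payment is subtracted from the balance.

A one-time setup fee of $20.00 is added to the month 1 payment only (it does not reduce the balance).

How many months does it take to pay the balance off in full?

# | Opening | Interest | Payment | Fee | End bal
1 | $9,983.42 | $259.57 | $3,784.63 | $20.00 | $6,458.36
2 | $6,458.36 | $167.92 | $3,784.63 | — | $2,841.65
3 | $2,841.65 | $73.88 | $2,915.53 | — | $0.00
Balance reaches $0.00 in month 3.

3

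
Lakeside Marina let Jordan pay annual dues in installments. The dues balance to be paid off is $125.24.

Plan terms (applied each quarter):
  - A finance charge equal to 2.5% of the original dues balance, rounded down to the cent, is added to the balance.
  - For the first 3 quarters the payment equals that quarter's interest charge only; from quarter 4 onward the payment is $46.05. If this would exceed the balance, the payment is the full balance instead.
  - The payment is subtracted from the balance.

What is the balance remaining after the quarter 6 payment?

$0.00

Quarter 1: opening $125.24; interest $3.13 → $128.37; payment $3.13; balance $125.24
Quarter 2: opening $125.24; interest $3.13 → $128.37; payment $3.13; balance $125.24
Quarter 3: opening $125.24; interest $3.13 → $128.37; payment $3.13; balance $125.24
Quarter 4: opening $125.24; interest $3.13 → $128.37; payment $46.05; balance $82.32
Quarter 5: opening $82.32; interest $3.13 → $85.45; payment $46.05; balance $39.40
Quarter 6: opening $39.40; interest $3.13 → $42.53; payment $42.53; balance $0.00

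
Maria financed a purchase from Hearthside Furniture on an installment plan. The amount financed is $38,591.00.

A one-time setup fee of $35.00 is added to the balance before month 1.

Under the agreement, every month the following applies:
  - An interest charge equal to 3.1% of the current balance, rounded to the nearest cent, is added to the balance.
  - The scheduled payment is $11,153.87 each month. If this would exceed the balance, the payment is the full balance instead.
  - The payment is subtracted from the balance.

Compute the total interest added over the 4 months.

$2,899.16

# | Opening | Interest | Payment | End bal
1 | $38,626.00 | $1,197.41 | $11,153.87 | $28,669.54
2 | $28,669.54 | $888.76 | $11,153.87 | $18,404.43
3 | $18,404.43 | $570.54 | $11,153.87 | $7,821.10
4 | $7,821.10 | $242.45 | $8,063.55 | $0.00
Total interest: $1,197.41 + $888.76 + $570.54 + $242.45 = $2,899.16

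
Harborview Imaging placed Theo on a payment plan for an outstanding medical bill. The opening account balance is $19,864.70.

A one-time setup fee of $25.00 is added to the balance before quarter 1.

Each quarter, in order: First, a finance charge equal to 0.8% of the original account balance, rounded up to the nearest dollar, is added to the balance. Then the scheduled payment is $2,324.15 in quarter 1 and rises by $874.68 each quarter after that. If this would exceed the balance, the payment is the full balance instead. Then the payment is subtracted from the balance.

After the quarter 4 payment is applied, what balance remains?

Quarter 1: opening $19,889.70; interest $159.00 → $20,048.70; payment $2,324.15; balance $17,724.55
Quarter 2: opening $17,724.55; interest $159.00 → $17,883.55; payment $3,198.83; balance $14,684.72
Quarter 3: opening $14,684.72; interest $159.00 → $14,843.72; payment $4,073.51; balance $10,770.21
Quarter 4: opening $10,770.21; interest $159.00 → $10,929.21; payment $4,948.19; balance $5,981.02

$5,981.02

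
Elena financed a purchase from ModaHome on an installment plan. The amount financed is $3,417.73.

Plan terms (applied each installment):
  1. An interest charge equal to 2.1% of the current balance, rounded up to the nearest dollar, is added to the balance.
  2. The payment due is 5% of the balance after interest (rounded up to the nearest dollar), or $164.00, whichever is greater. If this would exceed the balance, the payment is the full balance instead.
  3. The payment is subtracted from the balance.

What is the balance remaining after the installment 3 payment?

# | Opening | Interest | Payment | End bal
1 | $3,417.73 | $72.00 | $175.00 | $3,314.73
2 | $3,314.73 | $70.00 | $170.00 | $3,214.73
3 | $3,214.73 | $68.00 | $165.00 | $3,117.73

$3,117.73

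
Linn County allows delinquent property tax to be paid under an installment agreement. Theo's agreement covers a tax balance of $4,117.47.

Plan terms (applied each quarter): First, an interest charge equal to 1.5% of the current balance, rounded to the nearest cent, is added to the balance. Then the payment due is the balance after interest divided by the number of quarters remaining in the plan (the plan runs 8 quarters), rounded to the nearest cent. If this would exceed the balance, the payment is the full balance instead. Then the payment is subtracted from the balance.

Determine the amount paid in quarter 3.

$538.19

Quarter 1: $4,117.47 +$61.76 interest = $4,179.23; pay $522.40 → $3,656.83
Quarter 2: $3,656.83 +$54.85 interest = $3,711.68; pay $530.24 → $3,181.44
Quarter 3: $3,181.44 +$47.72 interest = $3,229.16; pay $538.19 → $2,690.97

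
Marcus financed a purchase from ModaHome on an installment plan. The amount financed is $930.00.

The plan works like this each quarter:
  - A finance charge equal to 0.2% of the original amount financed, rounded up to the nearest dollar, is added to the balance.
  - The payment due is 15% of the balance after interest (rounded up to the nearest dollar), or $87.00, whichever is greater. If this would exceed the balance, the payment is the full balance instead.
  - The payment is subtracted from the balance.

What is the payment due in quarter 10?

Quarter 1: opening $930.00; interest $2.00 → $932.00; payment $140.00; balance $792.00
Quarter 2: opening $792.00; interest $2.00 → $794.00; payment $120.00; balance $674.00
Quarter 3: opening $674.00; interest $2.00 → $676.00; payment $102.00; balance $574.00
Quarter 4: opening $574.00; interest $2.00 → $576.00; payment $87.00; balance $489.00
Quarter 5: opening $489.00; interest $2.00 → $491.00; payment $87.00; balance $404.00
Quarter 6: opening $404.00; interest $2.00 → $406.00; payment $87.00; balance $319.00
Quarter 7: opening $319.00; interest $2.00 → $321.00; payment $87.00; balance $234.00
Quarter 8: opening $234.00; interest $2.00 → $236.00; payment $87.00; balance $149.00
Quarter 9: opening $149.00; interest $2.00 → $151.00; payment $87.00; balance $64.00
Quarter 10: opening $64.00; interest $2.00 → $66.00; payment $66.00; balance $0.00

$66.00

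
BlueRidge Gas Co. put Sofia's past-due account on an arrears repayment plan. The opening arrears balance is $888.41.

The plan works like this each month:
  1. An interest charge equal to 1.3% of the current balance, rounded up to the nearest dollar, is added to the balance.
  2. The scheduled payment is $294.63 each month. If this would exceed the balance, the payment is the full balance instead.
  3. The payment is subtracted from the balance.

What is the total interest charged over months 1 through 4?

Month 1: opening $888.41; interest $12.00 → $900.41; payment $294.63; balance $605.78
Month 2: opening $605.78; interest $8.00 → $613.78; payment $294.63; balance $319.15
Month 3: opening $319.15; interest $5.00 → $324.15; payment $294.63; balance $29.52
Month 4: opening $29.52; interest $1.00 → $30.52; payment $30.52; balance $0.00
Total interest: $12.00 + $8.00 + $5.00 + $1.00 = $26.00

$26.00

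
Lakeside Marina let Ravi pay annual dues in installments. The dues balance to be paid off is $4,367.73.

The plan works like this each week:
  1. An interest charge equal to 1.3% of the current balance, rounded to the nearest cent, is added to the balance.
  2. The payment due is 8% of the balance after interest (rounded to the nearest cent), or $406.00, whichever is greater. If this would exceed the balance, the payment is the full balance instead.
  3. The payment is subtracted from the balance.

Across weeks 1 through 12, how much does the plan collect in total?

Week 1: opening $4,367.73; interest $56.78 → $4,424.51; payment $406.00; balance $4,018.51
Week 2: opening $4,018.51; interest $52.24 → $4,070.75; payment $406.00; balance $3,664.75
Week 3: opening $3,664.75; interest $47.64 → $3,712.39; payment $406.00; balance $3,306.39
Week 4: opening $3,306.39; interest $42.98 → $3,349.37; payment $406.00; balance $2,943.37
Week 5: opening $2,943.37; interest $38.26 → $2,981.63; payment $406.00; balance $2,575.63
Week 6: opening $2,575.63; interest $33.48 → $2,609.11; payment $406.00; balance $2,203.11
Week 7: opening $2,203.11; interest $28.64 → $2,231.75; payment $406.00; balance $1,825.75
Week 8: opening $1,825.75; interest $23.73 → $1,849.48; payment $406.00; balance $1,443.48
Week 9: opening $1,443.48; interest $18.77 → $1,462.25; payment $406.00; balance $1,056.25
Week 10: opening $1,056.25; interest $13.73 → $1,069.98; payment $406.00; balance $663.98
Week 11: opening $663.98; interest $8.63 → $672.61; payment $406.00; balance $266.61
Week 12: opening $266.61; interest $3.47 → $270.08; payment $270.08; balance $0.00
Total paid: $4,736.08

$4,736.08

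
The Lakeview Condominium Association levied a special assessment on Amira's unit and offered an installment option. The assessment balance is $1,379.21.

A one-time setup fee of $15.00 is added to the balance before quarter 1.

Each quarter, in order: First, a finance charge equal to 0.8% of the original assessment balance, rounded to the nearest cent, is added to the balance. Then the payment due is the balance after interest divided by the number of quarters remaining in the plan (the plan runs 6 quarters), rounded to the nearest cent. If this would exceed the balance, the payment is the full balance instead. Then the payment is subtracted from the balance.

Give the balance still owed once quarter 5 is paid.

$248.36

Quarter 1: opening $1,394.21; interest $11.03 → $1,405.24; payment $234.21; balance $1,171.03
Quarter 2: opening $1,171.03; interest $11.03 → $1,182.06; payment $236.41; balance $945.65
Quarter 3: opening $945.65; interest $11.03 → $956.68; payment $239.17; balance $717.51
Quarter 4: opening $717.51; interest $11.03 → $728.54; payment $242.85; balance $485.69
Quarter 5: opening $485.69; interest $11.03 → $496.72; payment $248.36; balance $248.36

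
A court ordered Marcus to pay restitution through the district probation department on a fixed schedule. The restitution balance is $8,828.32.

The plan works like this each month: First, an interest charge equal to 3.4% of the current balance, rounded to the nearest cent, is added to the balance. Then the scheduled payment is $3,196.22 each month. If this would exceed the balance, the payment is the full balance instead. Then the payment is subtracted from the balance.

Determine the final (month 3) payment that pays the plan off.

$3,037.62

Month 1: $8,828.32 +$300.16 interest = $9,128.48; pay $3,196.22 → $5,932.26
Month 2: $5,932.26 +$201.70 interest = $6,133.96; pay $3,196.22 → $2,937.74
Month 3: $2,937.74 +$99.88 interest = $3,037.62; pay $3,037.62 → $0.00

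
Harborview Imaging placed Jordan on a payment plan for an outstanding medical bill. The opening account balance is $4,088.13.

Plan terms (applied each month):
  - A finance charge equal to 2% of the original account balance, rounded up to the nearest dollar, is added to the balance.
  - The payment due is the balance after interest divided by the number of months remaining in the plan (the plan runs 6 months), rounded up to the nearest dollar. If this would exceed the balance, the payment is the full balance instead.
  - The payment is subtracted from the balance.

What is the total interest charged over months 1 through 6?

Month 1: opening $4,088.13; interest $82.00 → $4,170.13; payment $696.00; balance $3,474.13
Month 2: opening $3,474.13; interest $82.00 → $3,556.13; payment $712.00; balance $2,844.13
Month 3: opening $2,844.13; interest $82.00 → $2,926.13; payment $732.00; balance $2,194.13
Month 4: opening $2,194.13; interest $82.00 → $2,276.13; payment $759.00; balance $1,517.13
Month 5: opening $1,517.13; interest $82.00 → $1,599.13; payment $800.00; balance $799.13
Month 6: opening $799.13; interest $82.00 → $881.13; payment $881.13; balance $0.00
Total interest: $82.00 + $82.00 + $82.00 + $82.00 + $82.00 + $82.00 = $492.00

$492.00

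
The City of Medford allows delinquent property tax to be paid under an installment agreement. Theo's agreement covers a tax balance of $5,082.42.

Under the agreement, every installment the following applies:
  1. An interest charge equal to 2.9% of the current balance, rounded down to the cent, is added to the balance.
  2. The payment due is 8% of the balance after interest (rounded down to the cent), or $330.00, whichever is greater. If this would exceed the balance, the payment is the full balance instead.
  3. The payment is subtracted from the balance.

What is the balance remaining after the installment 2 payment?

Installment 1: $5,082.42 +$147.39 interest = $5,229.81; pay $418.38 → $4,811.43
Installment 2: $4,811.43 +$139.53 interest = $4,950.96; pay $396.07 → $4,554.89

$4,554.89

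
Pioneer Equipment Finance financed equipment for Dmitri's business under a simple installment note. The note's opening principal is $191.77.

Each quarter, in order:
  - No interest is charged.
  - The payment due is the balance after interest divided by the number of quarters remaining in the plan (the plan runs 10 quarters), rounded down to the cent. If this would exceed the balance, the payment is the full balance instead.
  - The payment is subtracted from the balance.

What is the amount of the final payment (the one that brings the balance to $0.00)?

Quarter 1: opening $191.77; payment $19.17; balance $172.60
Quarter 2: opening $172.60; payment $19.17; balance $153.43
Quarter 3: opening $153.43; payment $19.17; balance $134.26
Quarter 4: opening $134.26; payment $19.18; balance $115.08
Quarter 5: opening $115.08; payment $19.18; balance $95.90
Quarter 6: opening $95.90; payment $19.18; balance $76.72
Quarter 7: opening $76.72; payment $19.18; balance $57.54
Quarter 8: opening $57.54; payment $19.18; balance $38.36
Quarter 9: opening $38.36; payment $19.18; balance $19.18
Quarter 10: opening $19.18; payment $19.18; balance $0.00

$19.18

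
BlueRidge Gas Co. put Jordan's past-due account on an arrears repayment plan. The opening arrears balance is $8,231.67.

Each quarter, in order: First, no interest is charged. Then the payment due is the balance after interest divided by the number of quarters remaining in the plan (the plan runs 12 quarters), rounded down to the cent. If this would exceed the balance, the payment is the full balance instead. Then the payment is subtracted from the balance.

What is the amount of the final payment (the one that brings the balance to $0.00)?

$685.98

# | Opening | Payment | End bal
1 | $8,231.67 | $685.97 | $7,545.70
2 | $7,545.70 | $685.97 | $6,859.73
3 | $6,859.73 | $685.97 | $6,173.76
4 | $6,173.76 | $685.97 | $5,487.79
5 | $5,487.79 | $685.97 | $4,801.82
6 | $4,801.82 | $685.97 | $4,115.85
7 | $4,115.85 | $685.97 | $3,429.88
8 | $3,429.88 | $685.97 | $2,743.91
9 | $2,743.91 | $685.97 | $2,057.94
10 | $2,057.94 | $685.98 | $1,371.96
11 | $1,371.96 | $685.98 | $685.98
12 | $685.98 | $685.98 | $0.00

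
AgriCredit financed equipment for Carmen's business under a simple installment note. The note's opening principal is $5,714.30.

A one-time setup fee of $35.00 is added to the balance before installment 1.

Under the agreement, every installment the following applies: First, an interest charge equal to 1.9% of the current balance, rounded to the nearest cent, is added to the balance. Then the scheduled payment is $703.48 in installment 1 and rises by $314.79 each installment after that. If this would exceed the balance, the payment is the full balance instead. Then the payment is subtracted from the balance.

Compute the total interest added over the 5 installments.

$370.74

Installment 1: $5,749.30 +$109.24 interest = $5,858.54; pay $703.48 → $5,155.06
Installment 2: $5,155.06 +$97.95 interest = $5,253.01; pay $1,018.27 → $4,234.74
Installment 3: $4,234.74 +$80.46 interest = $4,315.20; pay $1,333.06 → $2,982.14
Installment 4: $2,982.14 +$56.66 interest = $3,038.80; pay $1,647.85 → $1,390.95
Installment 5: $1,390.95 +$26.43 interest = $1,417.38; pay $1,417.38 → $0.00
Total interest: $109.24 + $97.95 + $80.46 + $56.66 + $26.43 = $370.74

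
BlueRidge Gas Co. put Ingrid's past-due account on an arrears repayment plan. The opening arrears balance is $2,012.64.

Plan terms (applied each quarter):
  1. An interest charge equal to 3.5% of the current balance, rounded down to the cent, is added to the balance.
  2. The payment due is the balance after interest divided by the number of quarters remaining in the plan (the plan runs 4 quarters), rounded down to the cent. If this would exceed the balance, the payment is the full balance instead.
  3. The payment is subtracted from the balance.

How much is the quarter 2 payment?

Quarter 1: $2,012.64 +$70.44 interest = $2,083.08; pay $520.77 → $1,562.31
Quarter 2: $1,562.31 +$54.68 interest = $1,616.99; pay $538.99 → $1,078.00

$538.99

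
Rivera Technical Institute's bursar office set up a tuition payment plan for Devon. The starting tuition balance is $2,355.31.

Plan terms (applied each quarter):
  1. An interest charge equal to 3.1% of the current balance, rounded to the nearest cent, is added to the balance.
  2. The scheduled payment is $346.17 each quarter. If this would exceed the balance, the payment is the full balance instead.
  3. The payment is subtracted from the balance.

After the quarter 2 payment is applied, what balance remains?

$1,800.53

# | Opening | Interest | Payment | End bal
1 | $2,355.31 | $73.01 | $346.17 | $2,082.15
2 | $2,082.15 | $64.55 | $346.17 | $1,800.53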